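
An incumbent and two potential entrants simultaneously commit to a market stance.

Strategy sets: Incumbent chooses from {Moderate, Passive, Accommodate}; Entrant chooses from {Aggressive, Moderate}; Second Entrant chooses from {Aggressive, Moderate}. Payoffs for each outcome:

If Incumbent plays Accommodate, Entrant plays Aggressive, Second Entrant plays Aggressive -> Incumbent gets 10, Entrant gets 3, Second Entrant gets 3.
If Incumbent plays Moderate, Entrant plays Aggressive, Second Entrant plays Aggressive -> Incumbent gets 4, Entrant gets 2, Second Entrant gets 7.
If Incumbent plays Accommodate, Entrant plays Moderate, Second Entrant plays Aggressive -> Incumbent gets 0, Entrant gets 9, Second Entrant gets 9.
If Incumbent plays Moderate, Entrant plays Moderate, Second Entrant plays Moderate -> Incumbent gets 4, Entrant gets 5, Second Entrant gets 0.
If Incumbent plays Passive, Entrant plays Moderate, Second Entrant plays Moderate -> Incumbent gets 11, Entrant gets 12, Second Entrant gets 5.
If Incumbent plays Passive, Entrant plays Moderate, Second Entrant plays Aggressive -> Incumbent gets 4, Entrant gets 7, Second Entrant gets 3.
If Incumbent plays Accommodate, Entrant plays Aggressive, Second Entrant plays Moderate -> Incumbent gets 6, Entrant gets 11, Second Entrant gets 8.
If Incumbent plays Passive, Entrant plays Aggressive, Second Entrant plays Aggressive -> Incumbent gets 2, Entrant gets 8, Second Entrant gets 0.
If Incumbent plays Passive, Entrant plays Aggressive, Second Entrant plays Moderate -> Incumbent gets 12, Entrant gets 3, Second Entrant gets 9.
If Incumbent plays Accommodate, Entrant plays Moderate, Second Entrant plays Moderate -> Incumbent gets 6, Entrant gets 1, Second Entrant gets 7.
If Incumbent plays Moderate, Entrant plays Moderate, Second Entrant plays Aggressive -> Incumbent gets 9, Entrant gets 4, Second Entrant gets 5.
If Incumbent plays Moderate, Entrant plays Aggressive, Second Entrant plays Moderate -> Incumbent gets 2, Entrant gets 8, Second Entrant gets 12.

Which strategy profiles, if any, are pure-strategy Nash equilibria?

Check each profile: it is a Nash equilibrium iff no player can strictly gain by switching unilaterally.
(Moderate, Aggressive, Aggressive): Incumbent can switch to Accommodate (4 → 10). Not NE.
(Moderate, Aggressive, Moderate): Incumbent can switch to Passive (2 → 12). Not NE.
(Moderate, Moderate, Aggressive): Incumbent gets 9, best alternative 4; Entrant gets 4, best alternative 2; Second Entrant gets 5, best alternative 0. No profitable deviation — NE.
(Moderate, Moderate, Moderate): Incumbent can switch to Passive (4 → 11). Not NE.
(Passive, Aggressive, Aggressive): Incumbent can switch to Moderate (2 → 4). Not NE.
(Passive, Aggressive, Moderate): Entrant can switch to Moderate (3 → 12). Not NE.
(Passive, Moderate, Aggressive): Incumbent can switch to Moderate (4 → 9). Not NE.
(Passive, Moderate, Moderate): Incumbent gets 11, best alternative 6; Entrant gets 12, best alternative 3; Second Entrant gets 5, best alternative 3. No profitable deviation — NE.
(Accommodate, Aggressive, Aggressive): Entrant can switch to Moderate (3 → 9). Not NE.
(Accommodate, Aggressive, Moderate): Incumbent can switch to Passive (6 → 12). Not NE.
(Accommodate, Moderate, Aggressive): Incumbent can switch to Moderate (0 → 9). Not NE.
(Accommodate, Moderate, Moderate): Incumbent can switch to Passive (6 → 11). Not NE.

Pure-strategy Nash equilibria: (Moderate, Moderate, Aggressive), (Passive, Moderate, Moderate)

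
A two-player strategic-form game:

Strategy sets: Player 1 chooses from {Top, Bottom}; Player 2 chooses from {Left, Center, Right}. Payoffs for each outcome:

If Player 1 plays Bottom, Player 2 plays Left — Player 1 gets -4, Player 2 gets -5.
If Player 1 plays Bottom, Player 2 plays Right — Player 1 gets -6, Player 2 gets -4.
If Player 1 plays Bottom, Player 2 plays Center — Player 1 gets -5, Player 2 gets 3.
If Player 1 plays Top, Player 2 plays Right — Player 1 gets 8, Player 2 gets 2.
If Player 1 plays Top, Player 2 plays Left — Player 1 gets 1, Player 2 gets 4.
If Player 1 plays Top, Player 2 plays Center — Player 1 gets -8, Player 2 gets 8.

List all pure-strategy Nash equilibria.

(Top, Left): Player 2 can switch to Center (4 → 8). Not NE.
(Top, Center): Player 1 can switch to Bottom (-8 → -5). Not NE.
(Top, Right): Player 2 can switch to Left (2 → 4). Not NE.
(Bottom, Left): Player 1 can switch to Top (-4 → 1). Not NE.
(Bottom, Center): Player 1 gets -5, best alternative -8; Player 2 gets 3, best alternative -4. No profitable deviation — NE.
(Bottom, Right): Player 1 can switch to Top (-6 → 8). Not NE.

The unique pure-strategy Nash equilibrium is (Bottom, Center).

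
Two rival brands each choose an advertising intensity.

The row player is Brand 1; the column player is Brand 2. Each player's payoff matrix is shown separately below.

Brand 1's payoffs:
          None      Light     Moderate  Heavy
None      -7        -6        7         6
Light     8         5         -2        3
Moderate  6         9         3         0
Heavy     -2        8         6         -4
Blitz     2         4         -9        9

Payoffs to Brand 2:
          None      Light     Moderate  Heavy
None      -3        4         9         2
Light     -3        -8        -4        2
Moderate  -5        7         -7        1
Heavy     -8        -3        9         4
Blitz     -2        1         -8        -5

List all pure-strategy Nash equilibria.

(None, Moderate) and (Moderate, Light)

Brand 1 against None: payoffs -7, 8, 6, -2, 2 → best response Light.
Brand 1 against Light: payoffs -6, 5, 9, 8, 4 → best response Moderate.
Brand 1 against Moderate: payoffs 7, -2, 3, 6, -9 → best response None.
Brand 1 against Heavy: payoffs 6, 3, 0, -4, 9 → best response Blitz.
Brand 2 against None: payoffs -3, 4, 9, 2 → best response Moderate.
Brand 2 against Light: payoffs -3, -8, -4, 2 → best response Heavy.
Brand 2 against Moderate: payoffs -5, 7, -7, 1 → best response Light.
Brand 2 against Heavy: payoffs -8, -3, 9, 4 → best response Moderate.
Brand 2 against Blitz: payoffs -2, 1, -8, -5 → best response Light.
Mutual best responses: (None, Moderate); (Moderate, Light).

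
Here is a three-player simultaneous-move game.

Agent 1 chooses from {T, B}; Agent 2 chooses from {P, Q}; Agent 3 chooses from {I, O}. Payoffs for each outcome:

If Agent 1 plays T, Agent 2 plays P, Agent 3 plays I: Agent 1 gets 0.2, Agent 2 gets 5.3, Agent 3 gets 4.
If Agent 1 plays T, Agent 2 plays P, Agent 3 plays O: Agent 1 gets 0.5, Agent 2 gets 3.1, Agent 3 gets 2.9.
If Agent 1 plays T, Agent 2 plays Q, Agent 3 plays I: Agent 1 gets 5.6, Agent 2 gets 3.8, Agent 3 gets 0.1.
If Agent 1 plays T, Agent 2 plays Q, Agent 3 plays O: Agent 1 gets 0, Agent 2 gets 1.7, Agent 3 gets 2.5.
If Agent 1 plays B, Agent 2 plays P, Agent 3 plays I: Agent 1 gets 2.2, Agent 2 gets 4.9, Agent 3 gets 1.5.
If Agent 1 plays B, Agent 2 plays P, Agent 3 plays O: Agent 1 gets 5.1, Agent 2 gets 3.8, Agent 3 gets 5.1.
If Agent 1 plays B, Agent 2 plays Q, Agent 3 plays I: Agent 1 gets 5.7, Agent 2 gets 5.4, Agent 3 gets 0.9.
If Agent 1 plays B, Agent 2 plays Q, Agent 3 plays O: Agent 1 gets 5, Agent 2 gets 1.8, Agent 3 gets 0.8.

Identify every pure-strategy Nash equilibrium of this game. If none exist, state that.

(B, P, O) and (B, Q, I)

(T, P, I): Agent 1 can switch to B (0.2 → 2.2). Not NE.
(T, P, O): Agent 1 can switch to B (0.5 → 5.1). Not NE.
(T, Q, I): Agent 1 can switch to B (5.6 → 5.7). Not NE.
(T, Q, O): Agent 1 can switch to B (0 → 5). Not NE.
(B, P, I): Agent 2 can switch to Q (4.9 → 5.4). Not NE.
(B, P, O): Agent 1 gets 5.1, best alternative 0.5; Agent 2 gets 3.8, best alternative 1.8; Agent 3 gets 5.1, best alternative 1.5. No profitable deviation — NE.
(B, Q, I): Agent 1 gets 5.7, best alternative 5.6; Agent 2 gets 5.4, best alternative 4.9; Agent 3 gets 0.9, best alternative 0.8. No profitable deviation — NE.
(B, Q, O): Agent 2 can switch to P (1.8 → 3.8). Not NE.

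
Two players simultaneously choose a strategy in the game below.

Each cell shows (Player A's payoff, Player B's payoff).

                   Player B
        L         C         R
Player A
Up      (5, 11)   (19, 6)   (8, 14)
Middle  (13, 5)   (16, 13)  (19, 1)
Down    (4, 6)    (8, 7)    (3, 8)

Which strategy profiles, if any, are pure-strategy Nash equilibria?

(Up, L): Player A can switch to Middle (5 → 13). Not NE.
(Up, C): Player B can switch to L (6 → 11). Not NE.
(Up, R): Player A can switch to Middle (8 → 19). Not NE.
(Middle, L): Player B can switch to C (5 → 13). Not NE.
(Middle, C): Player A can switch to Up (16 → 19). Not NE.
(Middle, R): Player B can switch to L (1 → 5). Not NE.
(The remaining 3 profiles each have a profitable deviation by the same check.)

none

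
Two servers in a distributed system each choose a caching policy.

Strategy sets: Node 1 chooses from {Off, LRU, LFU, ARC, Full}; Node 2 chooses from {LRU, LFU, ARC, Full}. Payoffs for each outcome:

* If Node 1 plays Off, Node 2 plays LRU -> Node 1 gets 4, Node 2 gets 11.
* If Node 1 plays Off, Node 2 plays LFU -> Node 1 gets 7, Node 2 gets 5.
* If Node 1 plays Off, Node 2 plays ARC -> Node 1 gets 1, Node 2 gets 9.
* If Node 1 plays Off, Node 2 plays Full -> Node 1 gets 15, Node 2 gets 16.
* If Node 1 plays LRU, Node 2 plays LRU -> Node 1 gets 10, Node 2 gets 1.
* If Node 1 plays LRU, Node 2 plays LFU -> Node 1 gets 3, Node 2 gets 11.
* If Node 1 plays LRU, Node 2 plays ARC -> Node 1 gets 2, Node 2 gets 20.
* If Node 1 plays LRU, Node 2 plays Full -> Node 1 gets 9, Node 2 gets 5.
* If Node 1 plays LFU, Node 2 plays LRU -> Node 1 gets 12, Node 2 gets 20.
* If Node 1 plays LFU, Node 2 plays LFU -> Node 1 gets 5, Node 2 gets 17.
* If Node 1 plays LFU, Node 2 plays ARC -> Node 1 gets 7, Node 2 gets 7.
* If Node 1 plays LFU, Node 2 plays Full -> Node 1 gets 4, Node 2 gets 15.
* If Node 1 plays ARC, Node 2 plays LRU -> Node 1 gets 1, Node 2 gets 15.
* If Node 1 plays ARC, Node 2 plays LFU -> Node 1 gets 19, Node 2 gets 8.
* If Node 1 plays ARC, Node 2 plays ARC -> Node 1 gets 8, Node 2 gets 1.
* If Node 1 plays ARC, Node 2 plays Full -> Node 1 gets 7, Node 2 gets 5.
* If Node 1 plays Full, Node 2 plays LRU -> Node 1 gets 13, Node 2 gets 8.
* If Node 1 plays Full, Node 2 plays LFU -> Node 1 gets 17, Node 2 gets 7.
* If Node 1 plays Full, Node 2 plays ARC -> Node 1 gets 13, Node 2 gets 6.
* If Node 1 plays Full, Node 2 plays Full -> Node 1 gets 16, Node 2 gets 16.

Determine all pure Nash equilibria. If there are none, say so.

(Off, LRU): Node 1 can switch to LRU (4 → 10). Not NE.
(Off, LFU): Node 1 can switch to ARC (7 → 19). Not NE.
(Off, ARC): Node 1 can switch to LRU (1 → 2). Not NE.
(Off, Full): Node 1 can switch to Full (15 → 16). Not NE.
(LRU, LRU): Node 1 can switch to LFU (10 → 12). Not NE.
(LRU, LFU): Node 1 can switch to Off (3 → 7). Not NE.
(LRU, ARC): Node 1 can switch to LFU (2 → 7). Not NE.
(LRU, Full): Node 1 can switch to Off (9 → 15). Not NE.
(LFU, LRU): Node 1 can switch to Full (12 → 13). Not NE.
(LFU, LFU): Node 1 can switch to Off (5 → 7). Not NE.
(LFU, ARC): Node 1 can switch to ARC (7 → 8). Not NE.
(LFU, Full): Node 1 can switch to Off (4 → 15). Not NE.
(Full, Full): Node 1 gets 16, best alternative 15; Node 2 gets 16, best alternative 8. No profitable deviation — NE.
(The remaining 7 profiles each have a profitable deviation by the same check.)

The unique pure-strategy Nash equilibrium is (Full, Full).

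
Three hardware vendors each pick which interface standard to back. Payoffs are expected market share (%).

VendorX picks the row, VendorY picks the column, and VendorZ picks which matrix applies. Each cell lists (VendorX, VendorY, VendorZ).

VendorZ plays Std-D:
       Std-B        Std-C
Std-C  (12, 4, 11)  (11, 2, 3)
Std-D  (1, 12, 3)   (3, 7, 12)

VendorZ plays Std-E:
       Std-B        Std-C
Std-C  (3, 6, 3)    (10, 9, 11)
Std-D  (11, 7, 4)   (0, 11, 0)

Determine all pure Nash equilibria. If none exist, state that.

(Std-C, Std-B, Std-D) and (Std-C, Std-C, Std-E)

For each strategy profile, look for a profitable unilateral deviation.
(Std-C, Std-B, Std-D): VendorX gets 12, best alternative 1; VendorY gets 4, best alternative 2; VendorZ gets 11, best alternative 3. No profitable deviation — NE.
(Std-C, Std-B, Std-E): VendorX can switch to Std-D (3 → 11). Not NE.
(Std-C, Std-C, Std-D): VendorY can switch to Std-B (2 → 4). Not NE.
(Std-C, Std-C, Std-E): VendorX gets 10, best alternative 0; VendorY gets 9, best alternative 6; VendorZ gets 11, best alternative 3. No profitable deviation — NE.
(Std-D, Std-B, Std-D): VendorX can switch to Std-C (1 → 12). Not NE.
(Std-D, Std-B, Std-E): VendorY can switch to Std-C (7 → 11). Not NE.
(Std-D, Std-C, Std-D): VendorX can switch to Std-C (3 → 11). Not NE.
(Std-D, Std-C, Std-E): VendorX can switch to Std-C (0 → 10). Not NE.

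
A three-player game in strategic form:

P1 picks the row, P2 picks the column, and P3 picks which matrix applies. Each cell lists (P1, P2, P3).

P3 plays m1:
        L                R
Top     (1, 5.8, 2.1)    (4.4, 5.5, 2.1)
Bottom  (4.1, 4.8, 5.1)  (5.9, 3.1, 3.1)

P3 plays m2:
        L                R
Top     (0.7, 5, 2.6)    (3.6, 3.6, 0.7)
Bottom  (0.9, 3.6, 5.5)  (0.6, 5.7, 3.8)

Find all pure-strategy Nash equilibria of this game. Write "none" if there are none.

(Top, L, m1): P1 can switch to Bottom (1 → 4.1). Not NE.
(Top, L, m2): P1 can switch to Bottom (0.7 → 0.9). Not NE.
(Top, R, m1): P1 can switch to Bottom (4.4 → 5.9). Not NE.
(Top, R, m2): P2 can switch to L (3.6 → 5). Not NE.
(Bottom, L, m1): P3 can switch to m2 (5.1 → 5.5). Not NE.
(Bottom, L, m2): P2 can switch to R (3.6 → 5.7). Not NE.
(Bottom, R, m1): P2 can switch to L (3.1 → 4.8). Not NE.
(Bottom, R, m2): P1 can switch to Top (0.6 → 3.6). Not NE.

No pure-strategy Nash equilibrium.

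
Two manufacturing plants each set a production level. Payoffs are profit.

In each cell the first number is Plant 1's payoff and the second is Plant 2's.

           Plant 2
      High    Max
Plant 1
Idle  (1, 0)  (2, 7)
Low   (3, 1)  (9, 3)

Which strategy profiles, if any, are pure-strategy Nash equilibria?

The unique pure-strategy Nash equilibrium is (Low, Max).

Plant 1 against High: payoffs 1, 3 → best response Low.
Plant 1 against Max: payoffs 2, 9 → best response Low.
Plant 2 against Idle: payoffs 0, 7 → best response Max.
Plant 2 against Low: payoffs 1, 3 → best response Max.
Mutual best responses: (Low, Max).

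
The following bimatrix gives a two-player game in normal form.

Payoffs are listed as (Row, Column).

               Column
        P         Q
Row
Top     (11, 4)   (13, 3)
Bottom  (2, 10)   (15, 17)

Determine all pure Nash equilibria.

The pure Nash equilibria are (Top, P) and (Bottom, Q).

Row against P: payoffs 11, 2 → best response Top.
Row against Q: payoffs 13, 15 → best response Bottom.
Column against Top: payoffs 4, 3 → best response P.
Column against Bottom: payoffs 10, 17 → best response Q.
Mutual best responses: (Top, P); (Bottom, Q).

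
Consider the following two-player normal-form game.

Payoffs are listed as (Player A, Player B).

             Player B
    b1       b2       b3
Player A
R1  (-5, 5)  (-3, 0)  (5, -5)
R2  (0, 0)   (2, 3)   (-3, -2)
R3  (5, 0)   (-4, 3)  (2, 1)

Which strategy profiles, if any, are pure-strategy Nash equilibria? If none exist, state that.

(R1, b1): Player A can switch to R2 (-5 → 0). Not NE.
(R1, b2): Player A can switch to R2 (-3 → 2). Not NE.
(R1, b3): Player B can switch to b1 (-5 → 5). Not NE.
(R2, b1): Player A can switch to R3 (0 → 5). Not NE.
(R2, b2): Player A gets 2, best alternative -3; Player B gets 3, best alternative 0. No profitable deviation — NE.
(R2, b3): Player A can switch to R1 (-3 → 5). Not NE.
(R3, b1): Player B can switch to b2 (0 → 3). Not NE.
(R3, b2): Player A can switch to R1 (-4 → -3). Not NE.
(R3, b3): Player A can switch to R1 (2 → 5). Not NE.

The unique pure-strategy Nash equilibrium is (R2, b2).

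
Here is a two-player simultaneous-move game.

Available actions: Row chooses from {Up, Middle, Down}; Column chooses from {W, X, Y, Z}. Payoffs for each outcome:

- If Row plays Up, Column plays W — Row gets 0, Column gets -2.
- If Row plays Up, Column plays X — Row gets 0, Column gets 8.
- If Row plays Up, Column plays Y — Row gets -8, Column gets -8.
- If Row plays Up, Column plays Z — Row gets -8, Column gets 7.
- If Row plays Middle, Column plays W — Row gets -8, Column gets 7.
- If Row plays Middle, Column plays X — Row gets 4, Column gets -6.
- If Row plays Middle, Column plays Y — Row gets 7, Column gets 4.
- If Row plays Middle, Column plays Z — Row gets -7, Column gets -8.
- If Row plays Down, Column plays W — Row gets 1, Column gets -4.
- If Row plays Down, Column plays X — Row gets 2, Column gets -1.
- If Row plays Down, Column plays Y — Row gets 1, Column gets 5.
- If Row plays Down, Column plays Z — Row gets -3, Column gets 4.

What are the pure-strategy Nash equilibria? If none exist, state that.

(Up, W): Row can switch to Down (0 → 1). Not NE.
(Up, X): Row can switch to Middle (0 → 4). Not NE.
(Up, Y): Row can switch to Middle (-8 → 7). Not NE.
(Up, Z): Row can switch to Middle (-8 → -7). Not NE.
(Middle, W): Row can switch to Up (-8 → 0). Not NE.
(Middle, X): Column can switch to W (-6 → 7). Not NE.
(Middle, Y): Column can switch to W (4 → 7). Not NE.
(Middle, Z): Row can switch to Down (-7 → -3). Not NE.
(Down, W): Column can switch to X (-4 → -1). Not NE.
(Down, X): Row can switch to Middle (2 → 4). Not NE.
(The remaining 2 profiles each have a profitable deviation by the same check.)

There is no pure-strategy Nash equilibrium.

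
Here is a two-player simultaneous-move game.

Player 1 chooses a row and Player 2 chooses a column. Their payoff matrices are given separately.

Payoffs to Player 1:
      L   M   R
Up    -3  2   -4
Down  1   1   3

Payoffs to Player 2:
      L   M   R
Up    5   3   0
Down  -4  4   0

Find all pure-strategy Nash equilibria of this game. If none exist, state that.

none

For each strategy profile, look for a profitable unilateral deviation.
(Up, L): Player 1 can switch to Down (-3 → 1). Not NE.
(Up, M): Player 2 can switch to L (3 → 5). Not NE.
(Up, R): Player 1 can switch to Down (-4 → 3). Not NE.
(Down, L): Player 2 can switch to M (-4 → 4). Not NE.
(Down, M): Player 1 can switch to Up (1 → 2). Not NE.
(Down, R): Player 2 can switch to M (0 → 4). Not NE.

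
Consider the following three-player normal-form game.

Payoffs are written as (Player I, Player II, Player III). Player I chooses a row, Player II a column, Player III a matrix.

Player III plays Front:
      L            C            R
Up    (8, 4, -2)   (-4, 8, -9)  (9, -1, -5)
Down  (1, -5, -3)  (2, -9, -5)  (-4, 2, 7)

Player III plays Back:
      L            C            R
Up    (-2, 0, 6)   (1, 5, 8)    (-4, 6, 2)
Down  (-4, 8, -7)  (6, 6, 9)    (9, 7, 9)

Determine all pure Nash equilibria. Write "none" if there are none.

This game has no pure Nash equilibrium.

Player I against (L, Front): payoffs 8, 1 → best response Up.
Player I against (L, Back): payoffs -2, -4 → best response Up.
Player I against (C, Front): payoffs -4, 2 → best response Down.
Player I against (C, Back): payoffs 1, 6 → best response Down.
Player I against (R, Front): payoffs 9, -4 → best response Up.
Player I against (R, Back): payoffs -4, 9 → best response Down.
Player II against (Up, Front): payoffs 4, 8, -1 → best response C.
Player II against (Up, Back): payoffs 0, 5, 6 → best response R.
Player II against (Down, Front): payoffs -5, -9, 2 → best response R.
Player II against (Down, Back): payoffs 8, 6, 7 → best response L.
Player III against (Up, L): payoffs -2, 6 → best response Back.
Player III against (Up, C): payoffs -9, 8 → best response Back.
Player III against (Up, R): payoffs -5, 2 → best response Back.
Player III against (Down, L): payoffs -3, -7 → best response Front.
Player III against (Down, C): payoffs -5, 9 → best response Back.
Player III against (Down, R): payoffs 7, 9 → best response Back.
No profile is a mutual best response for all players.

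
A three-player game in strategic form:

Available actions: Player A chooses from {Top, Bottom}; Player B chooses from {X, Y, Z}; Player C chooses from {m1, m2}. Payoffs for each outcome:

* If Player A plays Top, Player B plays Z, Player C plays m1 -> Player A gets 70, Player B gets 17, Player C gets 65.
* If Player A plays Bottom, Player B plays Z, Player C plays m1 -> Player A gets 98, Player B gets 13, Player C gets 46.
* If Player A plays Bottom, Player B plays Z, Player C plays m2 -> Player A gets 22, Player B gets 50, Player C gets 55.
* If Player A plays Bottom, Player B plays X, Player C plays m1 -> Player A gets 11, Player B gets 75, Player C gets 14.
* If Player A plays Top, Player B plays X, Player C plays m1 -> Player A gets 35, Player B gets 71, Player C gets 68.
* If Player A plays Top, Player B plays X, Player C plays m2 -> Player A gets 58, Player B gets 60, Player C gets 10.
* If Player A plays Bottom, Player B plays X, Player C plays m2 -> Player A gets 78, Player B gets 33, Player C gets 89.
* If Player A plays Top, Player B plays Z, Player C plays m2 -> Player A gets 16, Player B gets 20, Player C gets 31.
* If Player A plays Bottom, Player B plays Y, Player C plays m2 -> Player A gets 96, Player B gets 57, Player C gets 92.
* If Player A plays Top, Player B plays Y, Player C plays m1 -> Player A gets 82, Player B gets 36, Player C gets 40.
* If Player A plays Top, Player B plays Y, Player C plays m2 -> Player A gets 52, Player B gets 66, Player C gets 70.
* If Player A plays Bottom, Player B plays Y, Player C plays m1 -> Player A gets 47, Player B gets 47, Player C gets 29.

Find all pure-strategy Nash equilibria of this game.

(Top, X, m1): Player A gets 35, best alternative 11; Player B gets 71, best alternative 36; Player C gets 68, best alternative 10. No profitable deviation — NE.
(Top, X, m2): Player A can switch to Bottom (58 → 78). Not NE.
(Top, Y, m1): Player B can switch to X (36 → 71). Not NE.
(Top, Y, m2): Player A can switch to Bottom (52 → 96). Not NE.
(Top, Z, m1): Player A can switch to Bottom (70 → 98). Not NE.
(Top, Z, m2): Player A can switch to Bottom (16 → 22). Not NE.
(Bottom, X, m1): Player A can switch to Top (11 → 35). Not NE.
(Bottom, X, m2): Player B can switch to Y (33 → 57). Not NE.
(Bottom, Y, m1): Player A can switch to Top (47 → 82). Not NE.
(Bottom, Y, m2): Player A gets 96, best alternative 52; Player B gets 57, best alternative 50; Player C gets 92, best alternative 29. No profitable deviation — NE.
(Bottom, Z, m1): Player B can switch to X (13 → 75). Not NE.
(Bottom, Z, m2): Player B can switch to Y (50 → 57). Not NE.

(Top, X, m1) and (Bottom, Y, m2)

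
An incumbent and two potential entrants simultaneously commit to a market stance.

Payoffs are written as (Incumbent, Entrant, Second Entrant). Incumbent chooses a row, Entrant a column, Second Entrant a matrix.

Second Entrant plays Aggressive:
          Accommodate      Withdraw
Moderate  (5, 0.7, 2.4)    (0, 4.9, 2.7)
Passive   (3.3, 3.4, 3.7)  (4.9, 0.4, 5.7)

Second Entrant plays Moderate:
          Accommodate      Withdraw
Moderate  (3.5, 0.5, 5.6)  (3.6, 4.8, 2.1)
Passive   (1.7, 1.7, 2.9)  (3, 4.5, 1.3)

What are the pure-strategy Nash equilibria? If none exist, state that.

This game has no pure Nash equilibrium.

(Moderate, Accommodate, Aggressive): Entrant can switch to Withdraw (0.7 → 4.9). Not NE.
(Moderate, Accommodate, Moderate): Entrant can switch to Withdraw (0.5 → 4.8). Not NE.
(Moderate, Withdraw, Aggressive): Incumbent can switch to Passive (0 → 4.9). Not NE.
(Moderate, Withdraw, Moderate): Second Entrant can switch to Aggressive (2.1 → 2.7). Not NE.
(Passive, Accommodate, Aggressive): Incumbent can switch to Moderate (3.3 → 5). Not NE.
(Passive, Accommodate, Moderate): Incumbent can switch to Moderate (1.7 → 3.5). Not NE.
(Passive, Withdraw, Aggressive): Entrant can switch to Accommodate (0.4 → 3.4). Not NE.
(Passive, Withdraw, Moderate): Incumbent can switch to Moderate (3 → 3.6). Not NE.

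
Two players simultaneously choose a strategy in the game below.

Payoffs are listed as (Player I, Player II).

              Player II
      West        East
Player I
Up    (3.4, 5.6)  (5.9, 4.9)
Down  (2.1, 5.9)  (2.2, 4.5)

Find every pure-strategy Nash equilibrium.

Mark each player's best response to every combination of opponents' strategies; a profile where every player is best-responding is a pure Nash equilibrium.
Player I against West: payoffs 3.4, 2.1 → best response Up.
Player I against East: payoffs 5.9, 2.2 → best response Up.
Player II against Up: payoffs 5.6, 4.9 → best response West.
Player II against Down: payoffs 5.9, 4.5 → best response West.
Mutual best responses: (Up, West).

Pure NE: (Up, West)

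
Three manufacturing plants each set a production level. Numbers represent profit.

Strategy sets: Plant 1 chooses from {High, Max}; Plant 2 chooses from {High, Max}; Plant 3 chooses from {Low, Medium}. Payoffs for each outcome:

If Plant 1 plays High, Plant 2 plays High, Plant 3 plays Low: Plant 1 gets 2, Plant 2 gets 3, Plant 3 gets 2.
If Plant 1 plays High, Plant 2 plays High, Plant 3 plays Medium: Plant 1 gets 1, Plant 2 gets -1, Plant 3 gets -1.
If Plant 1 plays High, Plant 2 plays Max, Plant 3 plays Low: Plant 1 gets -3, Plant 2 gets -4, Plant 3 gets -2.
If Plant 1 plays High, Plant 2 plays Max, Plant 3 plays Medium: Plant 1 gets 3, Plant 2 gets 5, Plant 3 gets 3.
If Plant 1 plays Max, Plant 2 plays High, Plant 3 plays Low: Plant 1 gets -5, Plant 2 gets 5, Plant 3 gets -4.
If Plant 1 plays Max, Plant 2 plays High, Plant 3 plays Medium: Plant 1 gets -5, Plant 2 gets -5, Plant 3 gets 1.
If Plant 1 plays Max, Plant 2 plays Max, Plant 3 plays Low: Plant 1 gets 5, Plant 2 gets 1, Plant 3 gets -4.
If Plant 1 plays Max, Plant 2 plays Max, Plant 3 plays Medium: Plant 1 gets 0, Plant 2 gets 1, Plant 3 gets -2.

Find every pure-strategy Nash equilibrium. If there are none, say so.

Plant 1 against (High, Low): payoffs 2, -5 → best response High.
Plant 1 against (High, Medium): payoffs 1, -5 → best response High.
Plant 1 against (Max, Low): payoffs -3, 5 → best response Max.
Plant 1 against (Max, Medium): payoffs 3, 0 → best response High.
Plant 2 against (High, Low): payoffs 3, -4 → best response High.
Plant 2 against (High, Medium): payoffs -1, 5 → best response Max.
Plant 2 against (Max, Low): payoffs 5, 1 → best response High.
Plant 2 against (Max, Medium): payoffs -5, 1 → best response Max.
Plant 3 against (High, High): payoffs 2, -1 → best response Low.
Plant 3 against (High, Max): payoffs -2, 3 → best response Medium.
Plant 3 against (Max, High): payoffs -4, 1 → best response Medium.
Plant 3 against (Max, Max): payoffs -4, -2 → best response Medium.
Mutual best responses: (High, High, Low); (High, Max, Medium).

(High, High, Low); (High, Max, Medium)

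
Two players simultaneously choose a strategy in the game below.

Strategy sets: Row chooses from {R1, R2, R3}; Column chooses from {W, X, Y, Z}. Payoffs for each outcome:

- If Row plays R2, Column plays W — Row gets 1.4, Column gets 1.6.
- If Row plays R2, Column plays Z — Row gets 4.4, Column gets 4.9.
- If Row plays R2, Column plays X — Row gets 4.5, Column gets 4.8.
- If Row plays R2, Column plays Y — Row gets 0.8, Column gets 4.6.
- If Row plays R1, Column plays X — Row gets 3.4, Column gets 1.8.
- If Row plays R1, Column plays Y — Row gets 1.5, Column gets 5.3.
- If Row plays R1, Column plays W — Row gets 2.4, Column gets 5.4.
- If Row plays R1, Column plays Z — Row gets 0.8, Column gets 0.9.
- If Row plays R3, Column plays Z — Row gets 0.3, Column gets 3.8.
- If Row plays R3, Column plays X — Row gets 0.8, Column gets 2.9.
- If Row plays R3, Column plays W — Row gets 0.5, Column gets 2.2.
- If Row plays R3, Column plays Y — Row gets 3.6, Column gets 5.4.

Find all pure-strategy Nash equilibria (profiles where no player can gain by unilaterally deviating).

(R1, W): Row gets 2.4, best alternative 1.4; Column gets 5.4, best alternative 5.3. No profitable deviation — NE.
(R1, X): Row can switch to R2 (3.4 → 4.5). Not NE.
(R1, Y): Row can switch to R3 (1.5 → 3.6). Not NE.
(R1, Z): Row can switch to R2 (0.8 → 4.4). Not NE.
(R2, W): Row can switch to R1 (1.4 → 2.4). Not NE.
(R2, X): Column can switch to Z (4.8 → 4.9). Not NE.
(R2, Y): Row can switch to R1 (0.8 → 1.5). Not NE.
(R2, Z): Row gets 4.4, best alternative 0.8; Column gets 4.9, best alternative 4.8. No profitable deviation — NE.
(R3, Y): Row gets 3.6, best alternative 1.5; Column gets 5.4, best alternative 3.8. No profitable deviation — NE.
(The remaining 3 profiles each have a profitable deviation by the same check.)

The pure Nash equilibria are (R1, W) and (R2, Z) and (R3, Y).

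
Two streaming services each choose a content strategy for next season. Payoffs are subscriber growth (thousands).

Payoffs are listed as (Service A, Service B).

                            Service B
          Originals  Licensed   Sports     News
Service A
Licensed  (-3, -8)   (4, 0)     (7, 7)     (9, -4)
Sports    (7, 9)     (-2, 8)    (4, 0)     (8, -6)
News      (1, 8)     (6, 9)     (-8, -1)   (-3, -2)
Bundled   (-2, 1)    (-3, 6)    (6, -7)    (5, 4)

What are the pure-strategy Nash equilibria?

(Licensed, Originals): Service A can switch to Sports (-3 → 7). Not NE.
(Licensed, Licensed): Service A can switch to News (4 → 6). Not NE.
(Licensed, Sports): Service A gets 7, best alternative 6; Service B gets 7, best alternative 0. No profitable deviation — NE.
(Licensed, News): Service B can switch to Licensed (-4 → 0). Not NE.
(Sports, Originals): Service A gets 7, best alternative 1; Service B gets 9, best alternative 8. No profitable deviation — NE.
(Sports, Licensed): Service A can switch to Licensed (-2 → 4). Not NE.
(Sports, Sports): Service A can switch to Licensed (4 → 7). Not NE.
(Sports, News): Service A can switch to Licensed (8 → 9). Not NE.
(News, Originals): Service A can switch to Sports (1 → 7). Not NE.
(News, Licensed): Service A gets 6, best alternative 4; Service B gets 9, best alternative 8. No profitable deviation — NE.
(News, Sports): Service A can switch to Licensed (-8 → 7). Not NE.
(The remaining 5 profiles each have a profitable deviation by the same check.)

The pure Nash equilibria are (Licensed, Sports); (Sports, Originals); (News, Licensed).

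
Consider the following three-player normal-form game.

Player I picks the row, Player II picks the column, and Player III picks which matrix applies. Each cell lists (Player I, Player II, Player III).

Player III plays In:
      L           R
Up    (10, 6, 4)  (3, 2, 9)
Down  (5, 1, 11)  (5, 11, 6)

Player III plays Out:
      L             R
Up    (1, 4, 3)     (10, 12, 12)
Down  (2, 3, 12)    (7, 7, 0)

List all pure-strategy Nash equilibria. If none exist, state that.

Player I against (L, In): payoffs 10, 5 → best response Up.
Player I against (L, Out): payoffs 1, 2 → best response Down.
Player I against (R, In): payoffs 3, 5 → best response Down.
Player I against (R, Out): payoffs 10, 7 → best response Up.
Player II against (Up, In): payoffs 6, 2 → best response L.
Player II against (Up, Out): payoffs 4, 12 → best response R.
Player II against (Down, In): payoffs 1, 11 → best response R.
Player II against (Down, Out): payoffs 3, 7 → best response R.
Player III against (Up, L): payoffs 4, 3 → best response In.
Player III against (Up, R): payoffs 9, 12 → best response Out.
Player III against (Down, L): payoffs 11, 12 → best response Out.
Player III against (Down, R): payoffs 6, 0 → best response In.
Mutual best responses: (Up, L, In); (Up, R, Out); (Down, R, In).

The pure Nash equilibria are (Up, L, In), (Up, R, Out), (Down, R, In).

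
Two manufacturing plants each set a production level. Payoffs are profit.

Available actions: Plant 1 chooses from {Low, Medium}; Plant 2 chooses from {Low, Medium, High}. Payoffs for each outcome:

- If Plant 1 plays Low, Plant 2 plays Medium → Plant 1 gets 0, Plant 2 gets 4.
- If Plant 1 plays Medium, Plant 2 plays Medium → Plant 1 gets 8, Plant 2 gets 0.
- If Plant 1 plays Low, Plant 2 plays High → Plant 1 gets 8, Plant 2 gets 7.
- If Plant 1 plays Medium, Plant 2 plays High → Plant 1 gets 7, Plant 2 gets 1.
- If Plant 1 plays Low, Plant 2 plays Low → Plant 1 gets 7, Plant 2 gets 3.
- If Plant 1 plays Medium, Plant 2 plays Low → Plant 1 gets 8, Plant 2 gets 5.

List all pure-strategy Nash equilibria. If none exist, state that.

(Low, Low): Plant 1 can switch to Medium (7 → 8). Not NE.
(Low, Medium): Plant 1 can switch to Medium (0 → 8). Not NE.
(Low, High): Plant 1 gets 8, best alternative 7; Plant 2 gets 7, best alternative 4. No profitable deviation — NE.
(Medium, Low): Plant 1 gets 8, best alternative 7; Plant 2 gets 5, best alternative 1. No profitable deviation — NE.
(Medium, Medium): Plant 2 can switch to Low (0 → 5). Not NE.
(Medium, High): Plant 1 can switch to Low (7 → 8). Not NE.

Pure-strategy Nash equilibria: (Low, High); (Medium, Low)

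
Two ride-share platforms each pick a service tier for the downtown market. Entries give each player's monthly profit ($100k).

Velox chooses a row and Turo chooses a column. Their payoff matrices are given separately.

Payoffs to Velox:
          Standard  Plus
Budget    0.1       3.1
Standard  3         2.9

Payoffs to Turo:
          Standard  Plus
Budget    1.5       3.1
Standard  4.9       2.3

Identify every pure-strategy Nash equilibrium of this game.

(Budget, Plus) and (Standard, Standard)

Velox against Standard: payoffs 0.1, 3 → best response Standard.
Velox against Plus: payoffs 3.1, 2.9 → best response Budget.
Turo against Budget: payoffs 1.5, 3.1 → best response Plus.
Turo against Standard: payoffs 4.9, 2.3 → best response Standard.
Mutual best responses: (Budget, Plus); (Standard, Standard).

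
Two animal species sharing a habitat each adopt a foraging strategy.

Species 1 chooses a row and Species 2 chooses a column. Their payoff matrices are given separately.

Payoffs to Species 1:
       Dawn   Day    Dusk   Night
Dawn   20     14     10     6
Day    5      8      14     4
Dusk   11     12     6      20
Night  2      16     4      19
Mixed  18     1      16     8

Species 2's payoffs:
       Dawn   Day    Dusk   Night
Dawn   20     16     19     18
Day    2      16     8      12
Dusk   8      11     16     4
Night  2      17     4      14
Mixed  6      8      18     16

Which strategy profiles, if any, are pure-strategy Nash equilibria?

Species 1 against Dawn: payoffs 20, 5, 11, 2, 18 → best response Dawn.
Species 1 against Day: payoffs 14, 8, 12, 16, 1 → best response Night.
Species 1 against Dusk: payoffs 10, 14, 6, 4, 16 → best response Mixed.
Species 1 against Night: payoffs 6, 4, 20, 19, 8 → best response Dusk.
Species 2 against Dawn: payoffs 20, 16, 19, 18 → best response Dawn.
Species 2 against Day: payoffs 2, 16, 8, 12 → best response Day.
Species 2 against Dusk: payoffs 8, 11, 16, 4 → best response Dusk.
Species 2 against Night: payoffs 2, 17, 4, 14 → best response Day.
Species 2 against Mixed: payoffs 6, 8, 18, 16 → best response Dusk.
Mutual best responses: (Dawn, Dawn); (Night, Day); (Mixed, Dusk).

(Dawn, Dawn), (Night, Day), (Mixed, Dusk)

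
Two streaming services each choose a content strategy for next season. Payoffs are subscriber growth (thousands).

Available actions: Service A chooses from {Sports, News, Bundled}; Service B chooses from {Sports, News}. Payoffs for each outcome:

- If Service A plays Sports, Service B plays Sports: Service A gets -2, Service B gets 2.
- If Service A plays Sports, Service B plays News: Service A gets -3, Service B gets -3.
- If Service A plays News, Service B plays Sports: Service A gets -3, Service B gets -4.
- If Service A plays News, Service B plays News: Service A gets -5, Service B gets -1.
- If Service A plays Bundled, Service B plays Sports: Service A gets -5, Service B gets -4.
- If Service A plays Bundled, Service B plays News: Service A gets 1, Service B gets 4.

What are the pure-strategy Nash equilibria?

Service A against Sports: payoffs -2, -3, -5 → best response Sports.
Service A against News: payoffs -3, -5, 1 → best response Bundled.
Service B against Sports: payoffs 2, -3 → best response Sports.
Service B against News: payoffs -4, -1 → best response News.
Service B against Bundled: payoffs -4, 4 → best response News.
Mutual best responses: (Sports, Sports); (Bundled, News).

(Sports, Sports); (Bundled, News)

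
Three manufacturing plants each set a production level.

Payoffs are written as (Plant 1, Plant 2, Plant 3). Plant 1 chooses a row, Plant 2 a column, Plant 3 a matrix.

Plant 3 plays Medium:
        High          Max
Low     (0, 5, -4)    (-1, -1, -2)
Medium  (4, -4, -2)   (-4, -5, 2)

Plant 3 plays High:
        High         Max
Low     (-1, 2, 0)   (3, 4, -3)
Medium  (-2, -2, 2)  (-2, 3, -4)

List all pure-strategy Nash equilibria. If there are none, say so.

This game has no pure Nash equilibrium.

Mark each player's best response to every combination of opponents' strategies; a profile where every player is best-responding is a pure Nash equilibrium.
Plant 1 against (High, Medium): payoffs 0, 4 → best response Medium.
Plant 1 against (High, High): payoffs -1, -2 → best response Low.
Plant 1 against (Max, Medium): payoffs -1, -4 → best response Low.
Plant 1 against (Max, High): payoffs 3, -2 → best response Low.
Plant 2 against (Low, Medium): payoffs 5, -1 → best response High.
Plant 2 against (Low, High): payoffs 2, 4 → best response Max.
Plant 2 against (Medium, Medium): payoffs -4, -5 → best response High.
Plant 2 against (Medium, High): payoffs -2, 3 → best response Max.
Plant 3 against (Low, High): payoffs -4, 0 → best response High.
Plant 3 against (Low, Max): payoffs -2, -3 → best response Medium.
Plant 3 against (Medium, High): payoffs -2, 2 → best response High.
Plant 3 against (Medium, Max): payoffs 2, -4 → best response Medium.
No profile is a mutual best response for all players.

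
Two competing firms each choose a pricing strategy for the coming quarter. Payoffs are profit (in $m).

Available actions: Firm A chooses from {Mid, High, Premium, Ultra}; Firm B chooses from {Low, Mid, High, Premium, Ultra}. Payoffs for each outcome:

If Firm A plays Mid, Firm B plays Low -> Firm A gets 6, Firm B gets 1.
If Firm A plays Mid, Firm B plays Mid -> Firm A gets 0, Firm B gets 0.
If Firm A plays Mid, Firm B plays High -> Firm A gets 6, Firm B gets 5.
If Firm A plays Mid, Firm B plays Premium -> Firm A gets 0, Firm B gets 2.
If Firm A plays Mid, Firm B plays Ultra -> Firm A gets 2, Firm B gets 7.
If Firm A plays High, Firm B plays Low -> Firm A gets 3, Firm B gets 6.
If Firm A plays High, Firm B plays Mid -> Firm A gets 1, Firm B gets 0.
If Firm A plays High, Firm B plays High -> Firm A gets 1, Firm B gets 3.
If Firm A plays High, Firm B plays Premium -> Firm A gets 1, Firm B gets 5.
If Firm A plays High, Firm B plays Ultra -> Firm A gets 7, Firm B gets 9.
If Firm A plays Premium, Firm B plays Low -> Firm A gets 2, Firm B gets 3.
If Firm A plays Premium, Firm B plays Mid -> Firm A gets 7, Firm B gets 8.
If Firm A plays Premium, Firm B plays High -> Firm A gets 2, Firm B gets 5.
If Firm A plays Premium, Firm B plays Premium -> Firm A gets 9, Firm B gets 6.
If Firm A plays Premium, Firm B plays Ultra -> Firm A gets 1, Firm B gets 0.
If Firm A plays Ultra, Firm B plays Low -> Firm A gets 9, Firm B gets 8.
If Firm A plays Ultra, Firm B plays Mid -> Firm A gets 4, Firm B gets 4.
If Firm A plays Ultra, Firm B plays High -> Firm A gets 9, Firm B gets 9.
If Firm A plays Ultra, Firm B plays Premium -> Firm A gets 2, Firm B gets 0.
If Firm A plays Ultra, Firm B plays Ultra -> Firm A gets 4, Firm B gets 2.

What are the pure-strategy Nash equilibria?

The pure Nash equilibria are (High, Ultra); (Premium, Mid); (Ultra, High).

For each player, find the best response to each opponent profile; mutual best responses are the pure NE.
Firm A against Low: payoffs 6, 3, 2, 9 → best response Ultra.
Firm A against Mid: payoffs 0, 1, 7, 4 → best response Premium.
Firm A against High: payoffs 6, 1, 2, 9 → best response Ultra.
Firm A against Premium: payoffs 0, 1, 9, 2 → best response Premium.
Firm A against Ultra: payoffs 2, 7, 1, 4 → best response High.
Firm B against Mid: payoffs 1, 0, 5, 2, 7 → best response Ultra.
Firm B against High: payoffs 6, 0, 3, 5, 9 → best response Ultra.
Firm B against Premium: payoffs 3, 8, 5, 6, 0 → best response Mid.
Firm B against Ultra: payoffs 8, 4, 9, 0, 2 → best response High.
Mutual best responses: (High, Ultra); (Premium, Mid); (Ultra, High).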